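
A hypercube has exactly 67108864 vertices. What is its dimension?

Since 2^n = 67108864, we have n = 26.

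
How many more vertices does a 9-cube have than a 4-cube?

The 9-cube has 2^9 = 512 vertices. The 4-cube has 2^4 = 16 vertices. Difference: 512 - 16 = 496.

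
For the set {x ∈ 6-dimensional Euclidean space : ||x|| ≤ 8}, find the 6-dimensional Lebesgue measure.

V_6(8) = π^(6/2) · (8)^6 / Γ(6/2 + 1) = 131072·π^3/3 ≈ 1.35468e+06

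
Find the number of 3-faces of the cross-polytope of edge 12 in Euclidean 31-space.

Number of 3-faces = 2^(3+1) · C(31,3+1) = 16 · 31465 = 503440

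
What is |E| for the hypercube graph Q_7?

An n-cube has n·2^(n-1) edges. With n = 7: 7·64 = 448.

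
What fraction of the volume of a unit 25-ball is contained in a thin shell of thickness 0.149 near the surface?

1 - (1-0.149)^25 ≈ 0.982289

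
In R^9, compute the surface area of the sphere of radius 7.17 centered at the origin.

S_9(7.17) = 2·π^(9/2)·(7.17)^8 / Γ(9/2) ≈ 2.07354e+08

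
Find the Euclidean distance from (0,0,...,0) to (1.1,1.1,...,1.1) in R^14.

The space diagonal of an n-cube of side s is s√n. Here 1.1·√14 ≈ 4.11582.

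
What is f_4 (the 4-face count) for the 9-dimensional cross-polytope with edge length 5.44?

f_4(9-orthoplex) = 2^5 · (9 choose 5) = 4032.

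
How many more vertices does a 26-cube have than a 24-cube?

The 26-cube has 2^26 = 67108864 vertices. The 24-cube has 2^24 = 16777216 vertices. Difference: 67108864 - 16777216 = 50331648.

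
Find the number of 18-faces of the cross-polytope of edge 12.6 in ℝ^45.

Number of 18-faces = 2^(18+1) · C(45,18+1) = 524288 · 2438362177020 = 1278404029065461760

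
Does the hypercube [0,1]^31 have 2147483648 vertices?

True. The 31-cube has 2^31 = 2147483648 vertices.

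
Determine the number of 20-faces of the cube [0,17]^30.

Number of 20-faces = C(30,20) · 2^(30-20) = 30045015 · 1024 = 30766095360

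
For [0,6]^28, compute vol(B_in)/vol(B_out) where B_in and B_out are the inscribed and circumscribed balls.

The radii are 6/2 and 6√28/2, so the volume ratio is (1/√28)^28 = 28^{-28/2} ≈ 5.49272e-21.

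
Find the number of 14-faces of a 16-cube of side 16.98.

f_14(16-cube) = (16 choose 14) · 2^2 = 480.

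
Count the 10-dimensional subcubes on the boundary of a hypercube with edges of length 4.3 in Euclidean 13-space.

An n-cube has C(n,k)·2^(n-k) k-faces. Here C(13,10)·2^3 = 286·8 = 2288.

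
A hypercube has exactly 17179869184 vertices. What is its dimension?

The n-cube has 2^n vertices, and 17179869184 = 2^34, so n = 34.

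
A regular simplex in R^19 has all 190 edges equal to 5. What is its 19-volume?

Volume = 5^19 · √(20/2^19) / 19! ≈ 9.68424e-07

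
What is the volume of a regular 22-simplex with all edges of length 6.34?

For a regular n-simplex with edge a, V = (a^n / n!)·√((n+1)/2^n). With a=6.34, n=22: V ≈ 9.22e-07.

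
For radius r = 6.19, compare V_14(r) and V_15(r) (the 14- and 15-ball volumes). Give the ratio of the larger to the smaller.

V_14(6.19) ≈ 7.26587e+10, V_15(6.19) ≈ 2.86279e+11. The 15-ball is larger by a factor of 3.94.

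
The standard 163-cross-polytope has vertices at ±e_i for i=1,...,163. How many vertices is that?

Number of vertices = 2n = 326.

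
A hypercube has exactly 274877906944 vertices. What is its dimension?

2^n = 274877906944 ⇒ n = log_2(274877906944) = 38.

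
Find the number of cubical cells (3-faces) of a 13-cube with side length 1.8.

Choose 3 of 13 axes to span the face (C(13,3) = 286 ways), then fix each of the remaining 10 coordinates at one of its two extreme values (2^10 = 1024 ways): 286·1024 = 292864.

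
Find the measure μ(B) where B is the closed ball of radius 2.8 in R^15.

Volume = π^{15/2}·(2.8)^15/Γ(17/2) ≈ 1.94447e+06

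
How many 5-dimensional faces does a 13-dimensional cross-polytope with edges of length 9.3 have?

An n-cross-polytope has 2^(k+1)·C(n,k+1) k-faces. Here 2^6·C(13,6) = 64·1716 = 109824.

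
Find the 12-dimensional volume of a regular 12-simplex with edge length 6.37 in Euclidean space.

V_12 = √(13) · 6.37^12 / (12! · 2^(12/2)) ≈ 0.524962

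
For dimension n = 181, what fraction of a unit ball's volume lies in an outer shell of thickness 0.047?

1 - (1-0.047)^181 ≈ 0.999836 ≈ 99.9836%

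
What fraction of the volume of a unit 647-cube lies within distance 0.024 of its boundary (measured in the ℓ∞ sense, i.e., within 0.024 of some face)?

The inner cube has side 1-2·0.024 = 0.952 and volume (0.952)^647 ≈ 1.507e-14, so the shell holds 1 - 1.507e-14 of the volume.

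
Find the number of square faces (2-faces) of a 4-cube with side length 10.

f_2(4-cube) = (4 choose 2) · 2^2 = 24.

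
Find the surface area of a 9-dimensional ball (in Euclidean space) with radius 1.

|∂B_9(1)| = 32·π^4/105 ≈ 29.6866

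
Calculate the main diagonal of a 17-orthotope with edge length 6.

d = √(6² + 6² + ... + 6²) [17 terms] = √(17·6²) = 6√17 ≈ 24.7386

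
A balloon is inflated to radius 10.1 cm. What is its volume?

V_3(10.1) = π^(3/2) · (10.1)^3 / Γ(3/2 + 1) ≈ 4315.71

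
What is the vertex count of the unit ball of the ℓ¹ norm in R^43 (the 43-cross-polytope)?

An n-cross-polytope has 2n vertices; here n = 43, giving 86.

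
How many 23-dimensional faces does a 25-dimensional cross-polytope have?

An n-cross-polytope has 2^(k+1)·C(n,k+1) k-faces. Here 2^24·C(25,24) = 16777216·25 = 419430400.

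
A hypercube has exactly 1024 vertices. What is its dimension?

The n-cube has 2^n vertices, and 1024 = 2^10, so n = 10.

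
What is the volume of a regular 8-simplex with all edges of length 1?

For a regular n-simplex with edge a, V = (a^n / n!)·√((n+1)/2^n). With a=1, n=8: V ≈ 4.6503e-06.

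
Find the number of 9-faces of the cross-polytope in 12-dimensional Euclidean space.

Number of 9-faces = 2^(9+1) · C(12,9+1) = 1024 · 66 = 67584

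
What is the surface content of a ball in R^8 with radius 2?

S = n·V_n(r)/r = 8·V_8(2)/2 (volume-to-surface relation), giving 128·π^4/3 ≈ 4156.12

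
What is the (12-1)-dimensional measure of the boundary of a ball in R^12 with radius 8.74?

|∂B_12(8.74)| ≈ 3.64228e+11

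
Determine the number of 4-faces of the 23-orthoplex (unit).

Each 4-face is the convex hull of 5 vertices, one chosen as ±e_i from each of 5 distinct axes: 2^5·C(23,5) = 1076768.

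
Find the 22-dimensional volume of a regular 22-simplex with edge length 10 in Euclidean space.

For a regular n-simplex with edge a, V = (a^n / n!)·√((n+1)/2^n). With a=10, n=22: V ≈ 0.0208337.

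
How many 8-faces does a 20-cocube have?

Number of 8-faces = 2^(8+1) · C(20,8+1) = 512 · 167960 = 85995520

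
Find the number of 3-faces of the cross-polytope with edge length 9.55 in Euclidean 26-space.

An n-cross-polytope has 2^(k+1)·C(n,k+1) k-faces. Here 2^4·C(26,4) = 16·14950 = 239200.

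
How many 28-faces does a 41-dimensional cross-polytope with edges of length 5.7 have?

Each 28-face is the convex hull of 29 vertices, one chosen as ±e_i from each of 29 distinct axes: 2^29·C(41,29) = 4240558070473687040.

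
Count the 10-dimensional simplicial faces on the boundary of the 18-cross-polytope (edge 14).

Number of 10-faces = 2^(10+1) · C(18,10+1) = 2048 · 31824 = 65175552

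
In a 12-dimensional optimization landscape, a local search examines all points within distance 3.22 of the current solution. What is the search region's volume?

Volume = π^{12/2}·(3.22)^12/Γ(7) ≈ 1.65896e+06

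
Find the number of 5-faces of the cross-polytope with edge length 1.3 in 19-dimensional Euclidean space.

An n-cross-polytope has 2^(k+1)·C(n,k+1) k-faces. Here 2^6·C(19,6) = 64·27132 = 1736448.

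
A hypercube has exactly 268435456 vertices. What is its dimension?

n = log_2(268435456) = 28.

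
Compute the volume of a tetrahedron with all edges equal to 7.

Volume = (√2/12) · 7³ = 40.4229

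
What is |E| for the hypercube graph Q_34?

Number of 1-faces = C(34,1)·2^(34-1) = 34·8589934592 = 292057776128.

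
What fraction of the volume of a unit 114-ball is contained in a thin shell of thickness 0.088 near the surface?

Shell fraction = 1 - (1-0.088)^114 ≈ 0.999972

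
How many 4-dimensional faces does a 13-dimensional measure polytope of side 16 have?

Number of 4-faces = C(13,4) · 2^(13-4) = 715 · 512 = 366080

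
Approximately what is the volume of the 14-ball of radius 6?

V = 544195584·π^7/35 ≈ 4.69609e+10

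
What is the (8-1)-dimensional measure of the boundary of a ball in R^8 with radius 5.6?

S = n·V_n(r)/r = 8·V_8(5.6)/5.6 (volume-to-surface relation), giving 5.60782e+06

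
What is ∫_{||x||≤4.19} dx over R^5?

Volume = π^{5/2}·(4.19)^5/Γ(7/2) ≈ 6797.8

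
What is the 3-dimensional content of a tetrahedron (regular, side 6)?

Volume = (√2/12) · 6³ = 25.4558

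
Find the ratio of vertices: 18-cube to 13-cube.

The 18-cube has 2^18 = 262144 vertices. The 13-cube has 2^13 = 8192 vertices. Ratio: 262144/8192 = 32.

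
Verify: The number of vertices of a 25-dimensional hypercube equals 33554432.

True. The 25-cube has 2^25 = 33554432 vertices.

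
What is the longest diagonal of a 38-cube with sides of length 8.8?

Diagonal = √38 · 8.8 ≈ 54.2468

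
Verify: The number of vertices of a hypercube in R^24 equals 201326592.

False. The 24-cube has 2^24 = 16777216 vertices.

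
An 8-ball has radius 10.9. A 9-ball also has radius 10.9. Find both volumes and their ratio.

V_8(10.9) ≈ 8.08724e+08. V_9(10.9) ≈ 7.16401e+09. Ratio V_8/V_9 ≈ 0.1129.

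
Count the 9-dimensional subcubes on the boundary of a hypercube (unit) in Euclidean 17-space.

f_9(17-cube) = (17 choose 9) · 2^8 = 6223360.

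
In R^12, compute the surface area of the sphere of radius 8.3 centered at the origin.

The surface area of an n-ball is 2π^(n/2) r^(n-1) / Γ(n/2). For n=12, r=8.3: 2.06351e+11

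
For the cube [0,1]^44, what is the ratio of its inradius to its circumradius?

Ratio = (s/2)/(s√44/2) = 44^(-1/2) ≈ 0.150756.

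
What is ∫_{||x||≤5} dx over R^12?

The n-ball volume is π^(n/2)·r^n/Γ(n/2+1). With n=12, r=5: V = 48828125·π^6/144 ≈ 3.25992e+08.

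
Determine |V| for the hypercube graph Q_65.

An n-cube has 2^n vertices; for n = 65 that is 2^65 = 36893488147419103232.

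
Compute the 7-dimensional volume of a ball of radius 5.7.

The n-ball volume is π^(n/2)·r^n/Γ(n/2+1). With n=7, r=5.7: V ≈ 923643.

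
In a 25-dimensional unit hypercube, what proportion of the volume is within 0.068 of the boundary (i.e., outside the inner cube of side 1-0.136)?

The inner cube has side 1-2·0.068 = 0.864 and volume (0.864)^25 ≈ 0.02587, so the shell holds 0.974127 of the volume.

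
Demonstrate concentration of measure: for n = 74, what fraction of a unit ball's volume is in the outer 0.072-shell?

1 - (1-0.072)^74 ≈ 0.996032 ≈ 99.60%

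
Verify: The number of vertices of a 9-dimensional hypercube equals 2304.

False. The 9-cube has 2^9 = 512 vertices.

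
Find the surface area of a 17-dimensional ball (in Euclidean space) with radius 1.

S = n·V_n(r)/r = 17·V_17(1)/1 (volume-to-surface relation), giving 512·π^8/2027025 ≈ 2.39668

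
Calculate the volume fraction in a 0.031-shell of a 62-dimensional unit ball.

V(inner)/V(outer) = ((1-0.031)/1)^62 ≈ 0.1419, so the shell fraction is 0.85807.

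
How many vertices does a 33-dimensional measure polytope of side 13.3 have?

The 33-cube has 2^33 = 8589934592 vertices.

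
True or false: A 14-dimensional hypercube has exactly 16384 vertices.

True. The 14-cube has 2^14 = 16384 vertices.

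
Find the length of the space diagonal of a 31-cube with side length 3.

d = √(3² + 3² + ... + 3²) [31 terms] = √(31·3²) = 3√31 ≈ 16.7033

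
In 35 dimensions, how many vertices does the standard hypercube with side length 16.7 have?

Each vertex is a binary string of length 35, so there are 2^35 = 34359738368.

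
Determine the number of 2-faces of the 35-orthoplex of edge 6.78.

Each 2-face is the convex hull of 3 vertices, one chosen as ±e_i from each of 3 distinct axes: 2^3·C(35,3) = 52360.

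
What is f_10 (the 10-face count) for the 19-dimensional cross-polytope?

Number of 10-faces = 2^(10+1) · C(19,10+1) = 2048 · 75582 = 154791936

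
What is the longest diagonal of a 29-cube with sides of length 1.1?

d = √(1.1² + 1.1² + ... + 1.1²) [29 terms] = √(29·1.1²) = 1.1√29 ≈ 5.92368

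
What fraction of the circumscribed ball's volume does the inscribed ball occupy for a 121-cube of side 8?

The radii are 8/2 and 8√121/2, so the volume ratio is (1/√121)^121 = 121^{-121/2} ≈ 9.80585e-127.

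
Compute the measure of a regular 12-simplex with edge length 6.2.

V_12 = √(13) · 6.2^12 / (12! · 2^(12/2)) ≈ 0.37945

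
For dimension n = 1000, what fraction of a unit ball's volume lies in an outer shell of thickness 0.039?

1 - (1-0.039)^1000 ≈ 1 - 5.289e-18 ≈ 100.000000%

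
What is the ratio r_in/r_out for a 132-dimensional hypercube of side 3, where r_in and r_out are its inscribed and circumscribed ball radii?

For an n-cube of any side s, the inradius is s/2 and the circumradius is s√n/2, so the ratio is 1/√132 ≈ 0.0870388.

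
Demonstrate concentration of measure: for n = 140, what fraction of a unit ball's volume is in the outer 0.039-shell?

1 - (1-0.039)^140 ≈ 0.996187 ≈ 99.62%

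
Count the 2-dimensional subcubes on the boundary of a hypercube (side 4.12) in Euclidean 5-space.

Number of 2-faces = C(5,2) · 2^(5-2) = 10 · 8 = 80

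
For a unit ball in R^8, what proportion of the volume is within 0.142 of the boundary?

1 - (1-0.142)^8 ≈ 0.706304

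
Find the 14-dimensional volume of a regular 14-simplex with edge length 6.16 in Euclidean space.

V = (6.16^14 / 14!) · √((14+1) / 2^14) ≈ 0.0393149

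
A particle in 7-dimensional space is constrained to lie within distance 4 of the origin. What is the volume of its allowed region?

V_7(4) = π^(7/2) · (4)^7 / Γ(7/2 + 1) = 262144·π^3/105 ≈ 77410.6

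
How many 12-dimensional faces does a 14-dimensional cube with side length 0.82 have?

Choose 12 of 14 axes to span the face (C(14,12) = 91 ways), then fix each of the remaining 2 coordinates at one of its two extreme values (2^2 = 4 ways): 91·4 = 364.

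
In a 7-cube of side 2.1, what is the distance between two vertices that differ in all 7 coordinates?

d = √(2.1² + 2.1² + ... + 2.1²) [7 terms] = √(7·2.1²) = 2.1√7 ≈ 5.55608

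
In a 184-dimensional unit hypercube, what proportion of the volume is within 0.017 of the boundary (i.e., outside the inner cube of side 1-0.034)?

The inner cube has side 1-2·0.017 = 0.966 and volume (0.966)^184 ≈ 0.001721, so the shell holds 0.998279 of the volume.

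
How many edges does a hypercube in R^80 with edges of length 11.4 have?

Each of the 2^80 = 1208925819614629174706176 vertices has degree 80; total edges = 80·2^80/2 = 48357032784585166988247040.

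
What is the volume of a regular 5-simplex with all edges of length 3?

V_5 = √(6) · 3^5 / (5! · 2^(5/2)) ≈ 0.876851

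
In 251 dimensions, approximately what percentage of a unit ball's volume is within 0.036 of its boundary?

1 - (1-0.036)^251 ≈ 0.999899 ≈ 99.9899%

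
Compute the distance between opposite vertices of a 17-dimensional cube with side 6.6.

||(6.6,6.6,...,6.6)|| = √(17)·6.6 ≈ 27.2125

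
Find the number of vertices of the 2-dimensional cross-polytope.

The 2-dimensional cross-polytope has 2n = 2·2 = 4 vertices.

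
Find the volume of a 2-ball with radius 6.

V_2(6) = π^(2/2) · (6)^2 / Γ(2/2 + 1) = 36·π ≈ 113.097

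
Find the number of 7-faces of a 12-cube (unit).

Choose 7 of 12 axes to span the face (C(12,7) = 792 ways), then fix each of the remaining 5 coordinates at one of its two extreme values (2^5 = 32 ways): 792·32 = 25344.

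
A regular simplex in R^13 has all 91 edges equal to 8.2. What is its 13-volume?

For a regular n-simplex with edge a, V = (a^n / n!)·√((n+1)/2^n). With a=8.2, n=13: V ≈ 5.03117.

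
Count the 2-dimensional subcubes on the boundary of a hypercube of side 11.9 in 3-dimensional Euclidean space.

Number of 2-faces = C(3,2) · 2^(3-2) = 3 · 2 = 6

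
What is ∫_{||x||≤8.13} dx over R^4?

The n-ball volume is π^(n/2)·r^n/Γ(n/2+1). With n=4, r=8.13: V ≈ 21559.2.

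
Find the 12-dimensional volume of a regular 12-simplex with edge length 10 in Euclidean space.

V_12 = √(13) · 10^12 / (12! · 2^(12/2)) ≈ 117.613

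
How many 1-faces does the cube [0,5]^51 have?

Each of the 2^51 = 2251799813685248 vertices has degree 51; total edges = 51·2^51/2 = 57420895248973824.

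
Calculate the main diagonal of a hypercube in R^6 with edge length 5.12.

||(5.12,5.12,...,5.12)|| = √(6)·5.12 ≈ 12.5414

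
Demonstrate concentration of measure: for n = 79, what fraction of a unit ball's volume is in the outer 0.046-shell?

1 - (1-0.046)^79 ≈ 0.975772 ≈ 97.58%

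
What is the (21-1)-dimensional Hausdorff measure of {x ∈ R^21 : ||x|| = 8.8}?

The surface area of an n-ball is 2π^(n/2) r^(n-1) / Γ(n/2). For n=21, r=8.8: 2.27206e+18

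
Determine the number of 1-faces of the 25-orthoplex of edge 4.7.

f_1(25-orthoplex) = 2^2 · (25 choose 2) = 1200.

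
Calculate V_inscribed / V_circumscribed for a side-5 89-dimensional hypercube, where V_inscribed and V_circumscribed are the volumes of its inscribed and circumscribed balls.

The radii are 5/2 and 5√89/2, so the volume ratio is (1/√89)^89 = 89^{-89/2} ≈ 1.78708e-87.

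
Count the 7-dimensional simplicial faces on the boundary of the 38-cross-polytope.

f_7(38-orthoplex) = 2^8 · (38 choose 8) = 12519293952.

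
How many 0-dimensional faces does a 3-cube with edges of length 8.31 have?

Choose 0 of 3 axes to span the face (C(3,0) = 1 way), then fix each of the remaining 3 coordinates at one of its two extreme values (2^3 = 8 ways): 1·8 = 8.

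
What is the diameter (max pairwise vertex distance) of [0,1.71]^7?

||(1.71,1.71,...,1.71)|| = √(7)·1.71 ≈ 4.52423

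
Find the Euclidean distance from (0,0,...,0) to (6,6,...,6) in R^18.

The space diagonal of an n-cube of side s is s√n. Here 6·√18 ≈ 25.4558.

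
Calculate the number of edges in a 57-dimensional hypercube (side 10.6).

Each of the 2^57 = 144115188075855872 vertices has degree 57; total edges = 57·2^57/2 = 4107282860161892352.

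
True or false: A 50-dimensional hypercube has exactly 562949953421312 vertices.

False. The 50-cube has 2^50 = 1125899906842624 vertices.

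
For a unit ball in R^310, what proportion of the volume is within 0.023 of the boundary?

Shell fraction = 1 - (1-0.023)^310 ≈ 0.999263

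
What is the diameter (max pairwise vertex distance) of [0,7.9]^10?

The space diagonal of an n-cube of side s is s√n. Here 7.9·√10 ≈ 24.982.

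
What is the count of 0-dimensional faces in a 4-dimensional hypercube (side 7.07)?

Choose 0 of 4 axes to span the face (C(4,0) = 1 way), then fix each of the remaining 4 coordinates at one of its two extreme values (2^4 = 16 ways): 1·16 = 16.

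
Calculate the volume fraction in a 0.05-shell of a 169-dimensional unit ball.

Shell fraction = 1 - (1-0.05)^169 ≈ 0.999828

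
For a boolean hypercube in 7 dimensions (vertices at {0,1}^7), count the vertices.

Each vertex is a binary string of length 7, so there are 2^7 = 128.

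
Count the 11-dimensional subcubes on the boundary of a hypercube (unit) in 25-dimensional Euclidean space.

Choose 11 of 25 axes to span the face (C(25,11) = 4457400 ways), then fix each of the remaining 14 coordinates at one of its two extreme values (2^14 = 16384 ways): 4457400·16384 = 73030041600.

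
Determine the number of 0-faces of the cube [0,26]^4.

f_0(4-cube) = (4 choose 0) · 2^4 = 16.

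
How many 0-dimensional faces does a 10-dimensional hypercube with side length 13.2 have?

An n-cube has C(n,k)·2^(n-k) k-faces. Here C(10,0)·2^10 = 1·1024 = 1024.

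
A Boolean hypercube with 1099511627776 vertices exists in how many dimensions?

Since 2^n = 1099511627776, we have n = 40.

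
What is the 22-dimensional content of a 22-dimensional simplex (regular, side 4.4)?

V_22 = √(23) · 4.4^22 / (22! · 2^(22/2)) ≈ 2.9835e-10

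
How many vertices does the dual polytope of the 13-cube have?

The vertices are ±e_1, ..., ±e_13, so there are 2·13 = 26.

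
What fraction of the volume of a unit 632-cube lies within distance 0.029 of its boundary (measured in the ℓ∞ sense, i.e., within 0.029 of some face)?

Shell fraction = 1 - (1-0.058)^632 ≈ 1 - 3.983e-17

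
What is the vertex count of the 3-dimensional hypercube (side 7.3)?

The 3-cube has 2^3 = 8 vertices.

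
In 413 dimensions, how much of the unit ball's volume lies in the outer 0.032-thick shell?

Shell fraction = 1 - (1-0.032)^413 ≈ 0.9999985327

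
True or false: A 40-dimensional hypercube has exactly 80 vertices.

False. The 40-cube has 2^40 = 1099511627776 vertices.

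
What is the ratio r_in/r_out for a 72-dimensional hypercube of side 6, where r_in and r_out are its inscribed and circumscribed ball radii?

r_in / r_out = (6/2) / (6√72/2) = 1/√72 ≈ 0.117851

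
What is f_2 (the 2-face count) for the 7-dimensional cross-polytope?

Each 2-face is the convex hull of 3 vertices, one chosen as ±e_i from each of 3 distinct axes: 2^3·C(7,3) = 280.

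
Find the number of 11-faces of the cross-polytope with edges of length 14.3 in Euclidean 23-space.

f_11(23-orthoplex) = 2^12 · (23 choose 12) = 5538111488.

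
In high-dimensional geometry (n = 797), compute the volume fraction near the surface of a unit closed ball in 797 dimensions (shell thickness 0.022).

1 - (1-0.022)^797 ≈ 0.99999998 ≈ 99.999998%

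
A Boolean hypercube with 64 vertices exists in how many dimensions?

n = log_2(64) = 6.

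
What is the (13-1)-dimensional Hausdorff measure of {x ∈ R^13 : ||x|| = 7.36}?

S_13(7.36) = 2·π^(13/2)·(7.36)^12 / Γ(13/2) ≈ 2.99101e+11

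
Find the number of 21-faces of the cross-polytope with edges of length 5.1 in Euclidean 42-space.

f_21(42-orthoplex) = 2^22 · (42 choose 22) = 2154998194168135680.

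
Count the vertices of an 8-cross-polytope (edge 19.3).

Number of vertices = 2n = 16.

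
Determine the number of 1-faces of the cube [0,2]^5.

Number of 1-faces = C(5,1) · 2^(5-1) = 5 · 16 = 80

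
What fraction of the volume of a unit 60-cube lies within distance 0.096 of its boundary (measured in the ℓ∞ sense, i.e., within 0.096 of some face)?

The inner cube has side 1-2·0.096 = 0.808 and volume (0.808)^60 ≈ 2.784e-06, so the shell holds 0.9999972159 of the volume.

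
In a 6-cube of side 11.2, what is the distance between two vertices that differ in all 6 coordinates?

Diagonal = √6 · 11.2 ≈ 27.4343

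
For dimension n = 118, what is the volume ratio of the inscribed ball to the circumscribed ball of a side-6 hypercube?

Volume scales as r^n, and r_in/r_out = 1/√118, giving (1/√118)^118 ≈ 5.74066e-123.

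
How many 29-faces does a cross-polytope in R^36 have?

Each 29-face is the convex hull of 30 vertices, one chosen as ±e_i from each of 30 distinct axes: 2^30·C(36,30) = 2091425734852608.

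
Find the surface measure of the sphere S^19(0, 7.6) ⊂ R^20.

S_20(7.6) = 2·π^(20/2)·(7.6)^19 / Γ(20/2) ≈ 2.80688e+16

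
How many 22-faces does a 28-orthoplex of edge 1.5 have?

An n-cross-polytope has 2^(k+1)·C(n,k+1) k-faces. Here 2^23·C(28,23) = 8388608·98280 = 824432394240.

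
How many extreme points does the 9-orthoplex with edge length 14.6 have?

The 9-dimensional cross-polytope has 2n = 2·9 = 18 vertices.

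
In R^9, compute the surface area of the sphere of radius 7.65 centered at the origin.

S_9(7.65) = 2·π^(9/2)·(7.65)^8 / Γ(9/2) ≈ 3.48218e+08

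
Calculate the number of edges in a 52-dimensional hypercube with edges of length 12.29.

An n-cube has n·2^(n-1) edges. With n = 52: 52·2251799813685248 = 117093590311632896.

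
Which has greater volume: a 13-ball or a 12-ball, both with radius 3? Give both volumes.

V_13(3) ≈ 1.45184e+06. V_12(3) ≈ 709613. The 13-ball is larger.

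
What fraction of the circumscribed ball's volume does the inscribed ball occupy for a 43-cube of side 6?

V_in / V_out = (r_in/r_out)^43 = (1/√43)^43 = 43^(-43/2) ≈ 7.59326e-36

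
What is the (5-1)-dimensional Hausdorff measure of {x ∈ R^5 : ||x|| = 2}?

|∂B_5(2)| = 128·π^2/3 ≈ 421.103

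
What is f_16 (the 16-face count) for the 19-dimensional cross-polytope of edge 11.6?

An n-cross-polytope has 2^(k+1)·C(n,k+1) k-faces. Here 2^17·C(19,17) = 131072·171 = 22413312.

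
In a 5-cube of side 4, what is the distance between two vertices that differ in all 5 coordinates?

||(4,4,...,4)|| = √(5)·4 ≈ 8.94427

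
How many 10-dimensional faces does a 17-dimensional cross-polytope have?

An n-cross-polytope has 2^(k+1)·C(n,k+1) k-faces. Here 2^11·C(17,11) = 2048·12376 = 25346048.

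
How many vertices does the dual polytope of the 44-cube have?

Number of vertices = 2n = 88.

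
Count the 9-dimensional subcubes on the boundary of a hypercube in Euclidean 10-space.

An n-cube has C(n,k)·2^(n-k) k-faces. Here C(10,9)·2^1 = 10·2 = 20.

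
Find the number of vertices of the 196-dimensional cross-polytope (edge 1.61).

Number of vertices = 2n = 392.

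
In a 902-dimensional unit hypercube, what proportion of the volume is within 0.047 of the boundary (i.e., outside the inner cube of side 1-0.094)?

The inner cube has side 1-2·0.047 = 0.906 and volume (0.906)^902 ≈ 2.136e-39, so the shell holds 1 - 2.136e-39 of the volume.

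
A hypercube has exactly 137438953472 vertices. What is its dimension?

n = log_2(137438953472) = 37.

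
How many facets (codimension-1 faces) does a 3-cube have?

f_2(3-cube) = (3 choose 2) · 2^1 = 6.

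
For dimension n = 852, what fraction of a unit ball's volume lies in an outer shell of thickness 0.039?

1 - (1-0.039)^852 ≈ 1 - 1.907e-15 ≈ (100 - 1.89e-13)%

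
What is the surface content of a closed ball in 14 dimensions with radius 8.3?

S = n·V_n(r)/r = 14·V_14(8.3)/8.3 (volume-to-surface relation), giving 7.44324e+12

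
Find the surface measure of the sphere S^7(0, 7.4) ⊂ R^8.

S_8(7.4) = 2·π^(8/2)·(7.4)^7 / Γ(8/2) ≈ 3.94548e+07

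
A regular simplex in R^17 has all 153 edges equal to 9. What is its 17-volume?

For a regular n-simplex with edge a, V = (a^n / n!)·√((n+1)/2^n). With a=9, n=17: V ≈ 0.549459.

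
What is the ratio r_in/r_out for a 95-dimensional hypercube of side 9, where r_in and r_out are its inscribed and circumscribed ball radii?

r_in / r_out = (9/2) / (9√95/2) = 1/√95 ≈ 0.102598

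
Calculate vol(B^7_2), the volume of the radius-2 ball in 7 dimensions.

V_7(2) = π^(7/2) · (2)^7 / Γ(7/2 + 1) = 2048·π^3/105 ≈ 604.77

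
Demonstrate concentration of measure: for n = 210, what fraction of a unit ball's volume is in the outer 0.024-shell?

1 - (1-0.024)^210 ≈ 0.993912 ≈ 99.39%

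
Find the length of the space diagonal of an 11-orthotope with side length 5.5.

d = √(5.5² + 5.5² + ... + 5.5²) [11 terms] = √(11·5.5²) = 5.5√11 ≈ 18.2414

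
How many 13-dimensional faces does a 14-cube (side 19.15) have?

Number of 13-faces = C(14,13) · 2^(14-13) = 14 · 2 = 28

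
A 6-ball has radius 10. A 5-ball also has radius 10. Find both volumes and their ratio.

V_6(10) ≈ 5.16771e+06. V_5(10) ≈ 526379. Ratio V_6/V_5 ≈ 9.817.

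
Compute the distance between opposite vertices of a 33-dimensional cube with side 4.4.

The space diagonal of an n-cube of side s is s√n. Here 4.4·√33 ≈ 25.2761.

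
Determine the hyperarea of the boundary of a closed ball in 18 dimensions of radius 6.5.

S_18(6.5) = 2·π^(18/2)·(6.5)^17 / Γ(18/2) = 8650415919381337933·π^9/2642411520 ≈ 9.75855e+13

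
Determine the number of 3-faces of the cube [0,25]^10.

An n-cube has C(n,k)·2^(n-k) k-faces. Here C(10,3)·2^7 = 120·128 = 15360.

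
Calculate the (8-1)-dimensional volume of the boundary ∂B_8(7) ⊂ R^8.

S_8(7) = 2·π^(8/2)·(7)^7 / Γ(8/2) = 823543·π^4/3 ≈ 2.67402e+07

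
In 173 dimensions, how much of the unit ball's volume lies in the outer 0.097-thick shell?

1 - (1-0.097)^173 ≈ 0.9999999784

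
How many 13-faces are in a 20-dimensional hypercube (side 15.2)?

f_13(20-cube) = (20 choose 13) · 2^7 = 9922560.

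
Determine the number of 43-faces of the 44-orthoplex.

An n-cross-polytope has 2^(k+1)·C(n,k+1) k-faces. Here 2^44·C(44,44) = 17592186044416·1 = 17592186044416.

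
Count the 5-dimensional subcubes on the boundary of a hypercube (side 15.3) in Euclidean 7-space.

Number of 5-faces = C(7,5) · 2^(7-5) = 21 · 4 = 84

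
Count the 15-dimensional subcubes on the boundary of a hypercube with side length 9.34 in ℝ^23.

Choose 15 of 23 axes to span the face (C(23,15) = 490314 ways), then fix each of the remaining 8 coordinates at one of its two extreme values (2^8 = 256 ways): 490314·256 = 125520384.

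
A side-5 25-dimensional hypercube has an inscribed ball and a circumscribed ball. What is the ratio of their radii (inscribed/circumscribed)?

r_in = 5/2 (half the side); r_out = 5√25/2 (half the diagonal). Ratio = 1/√25 ≈ 0.2.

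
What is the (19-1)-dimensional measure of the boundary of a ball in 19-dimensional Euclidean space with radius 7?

|∂B_19(7)| = 238213646322899968·π^9/4922775 ≈ 1.44247e+15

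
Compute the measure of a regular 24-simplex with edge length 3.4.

V = (3.4^24 / 24!) · √((24+1) / 2^24) ≈ 1.12047e-14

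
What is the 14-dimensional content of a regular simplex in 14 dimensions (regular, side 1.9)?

V_14 = √(15) · 1.9^14 / (14! · 2^(14/2)) ≈ 2.77318e-09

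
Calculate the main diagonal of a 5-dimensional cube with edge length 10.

Diagonal = √5 · 10 ≈ 22.3607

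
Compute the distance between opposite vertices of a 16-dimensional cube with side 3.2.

Diagonal = √16 · 3.2 = 12.8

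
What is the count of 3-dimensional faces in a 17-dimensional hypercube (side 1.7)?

f_3(17-cube) = (17 choose 3) · 2^14 = 11141120.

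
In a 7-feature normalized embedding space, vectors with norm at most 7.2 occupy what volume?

The n-ball volume is π^(n/2)·r^n/Γ(n/2+1). With n=7, r=7.2: V ≈ 4.73923e+06.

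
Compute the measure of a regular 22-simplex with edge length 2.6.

V_22 = √(23) · 2.6^22 / (22! · 2^(22/2)) ≈ 2.8066e-15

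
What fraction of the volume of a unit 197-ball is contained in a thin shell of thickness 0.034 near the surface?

V(inner)/V(outer) = ((1-0.034)/1)^197 ≈ 0.001098, so the shell fraction is 0.998902.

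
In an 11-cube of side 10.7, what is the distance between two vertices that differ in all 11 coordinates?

d = √(10.7² + 10.7² + ... + 10.7²) [11 terms] = √(11·10.7²) = 10.7√11 ≈ 35.4879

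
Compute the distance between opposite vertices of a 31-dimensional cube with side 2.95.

The space diagonal of an n-cube of side s is s√n. Here 2.95·√31 ≈ 16.4249.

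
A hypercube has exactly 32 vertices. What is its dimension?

2^n = 32 ⇒ n = log_2(32) = 5.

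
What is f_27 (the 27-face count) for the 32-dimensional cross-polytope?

Each 27-face is the convex hull of 28 vertices, one chosen as ±e_i from each of 28 distinct axes: 2^28·C(32,28) = 9652938997760.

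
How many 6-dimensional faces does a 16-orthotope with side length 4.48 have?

An n-cube has C(n,k)·2^(n-k) k-faces. Here C(16,6)·2^10 = 8008·1024 = 8200192.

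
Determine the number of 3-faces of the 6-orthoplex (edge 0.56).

An n-cross-polytope has 2^(k+1)·C(n,k+1) k-faces. Here 2^4·C(6,4) = 16·15 = 240.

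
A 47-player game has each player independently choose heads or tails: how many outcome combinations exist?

Number of vertices = 2^47 = 140737488355328.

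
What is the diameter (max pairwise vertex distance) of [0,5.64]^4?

The space diagonal of an n-cube of side s is s√n. Here 5.64·√4 = 11.28.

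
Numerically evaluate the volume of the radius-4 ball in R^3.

V = 256·π/3 ≈ 268.083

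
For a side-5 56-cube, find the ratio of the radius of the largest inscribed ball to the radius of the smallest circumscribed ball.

For an n-cube of any side s, the inradius is s/2 and the circumradius is s√n/2, so the ratio is 1/√56 ≈ 0.133631.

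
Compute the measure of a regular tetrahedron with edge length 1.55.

Volume = (√2/12) · 1.55³ = 0.438863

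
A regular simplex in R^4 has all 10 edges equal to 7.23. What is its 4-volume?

Volume = 7.23^4 · √(5/2^4) / 4! ≈ 63.6454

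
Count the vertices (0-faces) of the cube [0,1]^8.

The 8-cube has 2^8 = 256 vertices.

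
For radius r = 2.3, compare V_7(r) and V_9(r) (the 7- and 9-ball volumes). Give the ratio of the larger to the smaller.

V_7(2.3) ≈ 1608.7, V_9(2.3) ≈ 5941.12. The 9-ball is larger by a factor of 3.693.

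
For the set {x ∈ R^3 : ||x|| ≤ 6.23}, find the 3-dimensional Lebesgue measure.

Volume = π^{3/2}·(6.23)^3/Γ(5/2) ≈ 1012.87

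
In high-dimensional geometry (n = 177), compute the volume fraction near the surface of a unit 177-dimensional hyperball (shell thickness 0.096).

1 - (1-0.096)^177 ≈ 0.9999999825 ≈ 99.999998%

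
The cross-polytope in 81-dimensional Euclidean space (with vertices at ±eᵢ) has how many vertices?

An n-cross-polytope has 2n vertices; here n = 81, giving 162.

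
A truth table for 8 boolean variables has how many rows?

The 8-cube has 2^8 = 256 vertices.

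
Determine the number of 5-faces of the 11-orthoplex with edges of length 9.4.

An n-cross-polytope has 2^(k+1)·C(n,k+1) k-faces. Here 2^6·C(11,6) = 64·462 = 29568.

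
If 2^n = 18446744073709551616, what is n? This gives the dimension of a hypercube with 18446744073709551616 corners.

The n-cube has 2^n vertices, and 18446744073709551616 = 2^64, so n = 64.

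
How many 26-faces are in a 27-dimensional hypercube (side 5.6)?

f_26(27-cube) = (27 choose 26) · 2^1 = 54.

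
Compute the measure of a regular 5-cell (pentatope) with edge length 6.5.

V = (6.5^4 / 4!) · √((4+1) / 2^4) ≈ 41.5783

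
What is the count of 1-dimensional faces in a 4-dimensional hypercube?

f_1(4-cube) = (4 choose 1) · 2^3 = 32.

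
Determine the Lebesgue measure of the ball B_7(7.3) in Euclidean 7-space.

The n-ball volume is π^(n/2)·r^n/Γ(n/2+1). With n=7, r=7.3: V ≈ 5.21964e+06.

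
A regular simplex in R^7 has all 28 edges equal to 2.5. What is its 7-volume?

V_7 = √(8) · 2.5^7 / (7! · 2^(7/2)) ≈ 0.0302754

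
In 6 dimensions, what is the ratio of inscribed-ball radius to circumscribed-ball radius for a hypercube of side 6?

r_in = 6/2 (half the side); r_out = 6√6/2 (half the diagonal). Ratio = 1/√6 ≈ 0.408248.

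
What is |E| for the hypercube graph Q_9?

Number of 1-faces = C(9,1)·2^(9-1) = 9·256 = 2304.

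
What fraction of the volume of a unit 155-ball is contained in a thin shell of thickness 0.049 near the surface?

Shell fraction = 1 - (1-0.049)^155 ≈ 0.999585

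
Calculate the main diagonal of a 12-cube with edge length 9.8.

Diagonal = √12 · 9.8 ≈ 33.9482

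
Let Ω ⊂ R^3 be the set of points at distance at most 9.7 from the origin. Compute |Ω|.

V_3(9.7) = π^(3/2) · (9.7)^3 / Γ(3/2 + 1) ≈ 3823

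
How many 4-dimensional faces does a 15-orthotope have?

Number of 4-faces = C(15,4) · 2^(15-4) = 1365 · 2048 = 2795520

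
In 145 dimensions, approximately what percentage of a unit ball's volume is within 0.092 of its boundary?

1 - (1-0.092)^145 ≈ 0.9999991635 ≈ 99.999916%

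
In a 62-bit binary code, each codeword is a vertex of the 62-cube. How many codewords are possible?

Each vertex is a binary string of length 62, so there are 2^62 = 4611686018427387904.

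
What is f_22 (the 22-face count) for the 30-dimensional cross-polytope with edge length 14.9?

Number of 22-faces = 2^(22+1) · C(30,22+1) = 8388608 · 2035800 = 17077528166400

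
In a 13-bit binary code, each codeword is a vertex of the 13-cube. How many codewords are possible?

An n-cube has 2^n vertices; for n = 13 that is 2^13 = 8192.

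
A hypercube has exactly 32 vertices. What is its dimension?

n = log_2(32) = 5.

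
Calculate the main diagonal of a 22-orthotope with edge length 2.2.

The space diagonal of an n-cube of side s is s√n. Here 2.2·√22 ≈ 10.3189.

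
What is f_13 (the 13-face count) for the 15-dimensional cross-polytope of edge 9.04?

Number of 13-faces = 2^(13+1) · C(15,13+1) = 16384 · 15 = 245760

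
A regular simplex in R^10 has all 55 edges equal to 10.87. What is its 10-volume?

Volume = 10.87^10 · √(11/2^10) / 10! ≈ 657.777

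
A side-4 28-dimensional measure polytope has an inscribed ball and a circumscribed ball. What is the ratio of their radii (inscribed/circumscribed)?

r_in = 4/2 (half the side); r_out = 4√28/2 (half the diagonal). Ratio = 1/√28 ≈ 0.188982.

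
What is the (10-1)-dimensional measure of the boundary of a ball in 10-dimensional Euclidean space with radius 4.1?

S = n·V_n(r)/r = 10·V_10(4.1)/4.1 (volume-to-surface relation), giving 8.34878e+06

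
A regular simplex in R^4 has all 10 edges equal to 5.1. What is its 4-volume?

V_4 = √(5) · 5.1^4 / (4! · 2^(4/2)) ≈ 15.7578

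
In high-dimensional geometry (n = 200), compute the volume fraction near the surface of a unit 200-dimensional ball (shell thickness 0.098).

1 - (1-0.098)^200 ≈ 0.9999999989 ≈ (100 - 1.1e-07)%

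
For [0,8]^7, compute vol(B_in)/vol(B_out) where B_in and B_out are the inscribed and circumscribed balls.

Volume scales as r^n, and r_in/r_out = 1/√7, giving (1/√7)^7 ≈ 0.00110194.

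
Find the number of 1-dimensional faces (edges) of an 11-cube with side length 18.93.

An n-cube has n·2^(n-1) edges. With n = 11: 11·1024 = 11264.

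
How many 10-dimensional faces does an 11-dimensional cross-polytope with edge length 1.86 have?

Number of 10-faces = 2^(10+1) · C(11,10+1) = 2048 · 1 = 2048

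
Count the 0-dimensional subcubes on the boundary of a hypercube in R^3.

Choose 0 of 3 axes to span the face (C(3,0) = 1 way), then fix each of the remaining 3 coordinates at one of its two extreme values (2^3 = 8 ways): 1·8 = 8.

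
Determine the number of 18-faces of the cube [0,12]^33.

Number of 18-faces = C(33,18) · 2^(33-18) = 1037158320 · 32768 = 33985603829760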